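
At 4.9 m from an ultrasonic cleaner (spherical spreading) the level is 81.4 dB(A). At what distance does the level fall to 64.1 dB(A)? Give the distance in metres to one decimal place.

35.9 m

The 17.3 dB drop corresponds to a distance ratio of 10^(17.3/20) for a point source.
r₂ = 4.9·10^((81.4−64.1)/20) = 4.9·10^(17.3/20) = 35.91 m.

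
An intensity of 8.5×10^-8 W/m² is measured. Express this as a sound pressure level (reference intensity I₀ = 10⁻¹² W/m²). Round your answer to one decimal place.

L = 10·log₁₀(I/I₀) = 10·log₁₀(8.5×10^-8/10⁻¹²) = 10·log₁₀(8.5×10^4).
L = 10·(0.9294 + 4) = 49.29 dB.

49.3 dB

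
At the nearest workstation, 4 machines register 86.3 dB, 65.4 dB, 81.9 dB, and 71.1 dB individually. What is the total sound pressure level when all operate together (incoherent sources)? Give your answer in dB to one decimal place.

Incoherent sources combine by intensity addition: L_total = 10·log₁₀(Σ 10^(L_i/10)).
Σ 10^(L/10) = 10^(86.3/10) + 10^(65.4/10) + 10^(81.9/10) + 10^(71.1/10) = 5.978e+08.
L_total = 10·log₁₀(5.978e+08) = 87.77 dB.

87.8 dB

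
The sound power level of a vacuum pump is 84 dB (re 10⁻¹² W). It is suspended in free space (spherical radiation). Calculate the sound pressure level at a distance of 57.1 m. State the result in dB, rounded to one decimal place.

37.9 dB

Free-field spherical radiation: L_p = L_w − 10·log₁₀(4π·r²), r = 57.1 m.
4π·r² = 4.097e+04 m², 10·log₁₀ of that is 46.125 dB.
L_p = 84 − 46.125 = 37.88 dB.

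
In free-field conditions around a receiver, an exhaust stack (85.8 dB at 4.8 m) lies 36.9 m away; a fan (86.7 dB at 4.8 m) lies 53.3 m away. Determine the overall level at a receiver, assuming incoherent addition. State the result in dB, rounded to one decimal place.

70.1 dB

First find each source's level at the receiver (point-source: −20·log₁₀(r/r_ref)), then combine on an intensity basis.
exhaust stack: 85.8 − 20·log₁₀(36.9/4.8) = 85.8 − 17.72 = 68.08 dB.
fan: 86.7 − 20·log₁₀(53.3/4.8) = 86.7 − 20.91 = 65.79 dB.
Σ 10^(L/10) = 1.023e+07 → L_total = 10·log₁₀(1.023e+07) = 70.10 dB.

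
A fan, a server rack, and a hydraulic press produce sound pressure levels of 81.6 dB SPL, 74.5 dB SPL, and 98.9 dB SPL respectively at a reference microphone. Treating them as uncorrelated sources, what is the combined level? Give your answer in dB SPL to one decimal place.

Incoherent sources combine by intensity addition: L_total = 10·log₁₀(Σ 10^(L_i/10)).
Σ 10^(L/10) = 10^(81.6/10) + 10^(74.5/10) + 10^(98.9/10) = 7.935e+09.
L_total = 10·log₁₀(7.935e+09) = 99.00 dB SPL.

99.0 dB SPL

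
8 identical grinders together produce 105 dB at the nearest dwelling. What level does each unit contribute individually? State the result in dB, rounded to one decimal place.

Dividing the total intensity by 8 lowers the level by 10·log₁₀ 8 = 9.031 dB: L₁ = 105 − 9.031.

96.0 dB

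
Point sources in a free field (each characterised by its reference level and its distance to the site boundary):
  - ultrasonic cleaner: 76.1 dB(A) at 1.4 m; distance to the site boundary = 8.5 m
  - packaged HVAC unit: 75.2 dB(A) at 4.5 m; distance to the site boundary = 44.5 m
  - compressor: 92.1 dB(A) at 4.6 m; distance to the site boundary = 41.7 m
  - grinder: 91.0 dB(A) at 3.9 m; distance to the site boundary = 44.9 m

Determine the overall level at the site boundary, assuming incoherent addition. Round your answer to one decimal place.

74.9 dB(A)

First find each source's level at the receiver (point-source: −20·log₁₀(r/r_ref)), then combine on an intensity basis.
ultrasonic cleaner: 76.1 − 20·log₁₀(8.5/1.4) = 76.1 − 15.67 = 60.43 dB(A).
packaged HVAC unit: 75.2 − 20·log₁₀(44.5/4.5) = 75.2 − 19.90 = 55.30 dB(A).
compressor: 92.1 − 20·log₁₀(41.7/4.6) = 92.1 − 19.15 = 72.95 dB(A).
grinder: 91.0 − 20·log₁₀(44.9/3.9) = 91.0 − 21.22 = 69.78 dB(A).
Σ 10^(L/10) = 3.068e+07 → L_total = 10·log₁₀(3.068e+07) = 74.87 dB(A).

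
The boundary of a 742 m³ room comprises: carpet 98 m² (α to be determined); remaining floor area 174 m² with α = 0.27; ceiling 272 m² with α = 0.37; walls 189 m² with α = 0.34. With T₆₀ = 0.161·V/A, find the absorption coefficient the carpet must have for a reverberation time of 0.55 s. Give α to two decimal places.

0.05

Required total absorption A = 0.161·742/0.55 = 217.20 m².
Absorption from the other surfaces = 174·0.27 + 272·0.37 + 189·0.34 = 211.88 m², so the carpet must supply 5.32 m² over 98 m².
α = 5.32/98 = 0.054.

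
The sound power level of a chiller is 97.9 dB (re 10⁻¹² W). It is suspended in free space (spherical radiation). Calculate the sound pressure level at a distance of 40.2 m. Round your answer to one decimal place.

The power spreads over a sphere of area 4π·r², so L_p = L_w − 10·log₁₀(4π·r²).
4π·r² = 2.031e+04 m², 10·log₁₀ of that is 43.077 dB.
L_p = 97.9 − 43.077 = 54.82 dB.

54.8 dB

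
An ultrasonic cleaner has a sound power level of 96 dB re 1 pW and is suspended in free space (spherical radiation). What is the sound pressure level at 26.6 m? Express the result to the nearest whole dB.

The power spreads over a sphere of area 4π·r², so L_p = L_w − 10·log₁₀(4π·r²).
4π·r² = 8891 m², 10·log₁₀ of that is 39.490 dB.
L_p = 96 − 39.490 = 56.51 dB.

57 dB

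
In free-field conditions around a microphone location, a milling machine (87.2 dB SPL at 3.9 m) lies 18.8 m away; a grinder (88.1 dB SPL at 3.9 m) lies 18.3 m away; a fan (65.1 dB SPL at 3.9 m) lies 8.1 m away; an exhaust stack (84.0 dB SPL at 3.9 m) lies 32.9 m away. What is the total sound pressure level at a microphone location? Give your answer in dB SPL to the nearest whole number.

Apply inverse-square spreading to bring every level to the receiver, then sum 10^(L/10).
milling machine: 87.2 − 20·log₁₀(18.8/3.9) = 87.2 − 13.66 = 73.54 dB SPL.
grinder: 88.1 − 20·log₁₀(18.3/3.9) = 88.1 − 13.43 = 74.67 dB SPL.
fan: 65.1 − 20·log₁₀(8.1/3.9) = 65.1 − 6.35 = 58.75 dB SPL.
exhaust stack: 84.0 − 20·log₁₀(32.9/3.9) = 84.0 − 18.52 = 65.48 dB SPL.
Σ 10^(L/10) = 5.619e+07 → L_total = 10·log₁₀(5.619e+07) = 77.50 dB SPL.

77 dB SPL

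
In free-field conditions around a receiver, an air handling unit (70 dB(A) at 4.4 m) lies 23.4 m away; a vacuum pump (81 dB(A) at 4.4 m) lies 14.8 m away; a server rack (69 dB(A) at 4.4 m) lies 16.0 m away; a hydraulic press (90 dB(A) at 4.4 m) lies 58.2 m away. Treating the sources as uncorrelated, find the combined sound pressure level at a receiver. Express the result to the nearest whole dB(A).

73 dB(A)

Apply inverse-square spreading to bring every level to the receiver, then sum 10^(L/10).
air handling unit: 70 − 20·log₁₀(23.4/4.4) = 70 − 14.52 = 55.48 dB(A).
vacuum pump: 81 − 20·log₁₀(14.8/4.4) = 81 − 10.54 = 70.46 dB(A).
server rack: 69 − 20·log₁₀(16.0/4.4) = 69 − 11.21 = 57.79 dB(A).
hydraulic press: 90 − 20·log₁₀(58.2/4.4) = 90 − 22.43 = 67.57 dB(A).
Σ 10^(L/10) = 1.780e+07 → L_total = 10·log₁₀(1.780e+07) = 72.50 dB(A).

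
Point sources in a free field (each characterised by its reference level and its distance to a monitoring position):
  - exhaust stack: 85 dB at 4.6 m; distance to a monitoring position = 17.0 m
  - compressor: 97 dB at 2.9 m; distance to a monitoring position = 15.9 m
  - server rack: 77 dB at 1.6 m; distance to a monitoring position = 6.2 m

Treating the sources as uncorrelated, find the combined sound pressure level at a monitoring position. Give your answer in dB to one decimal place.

82.9 dB

Propagate each source to the receiver with L = L_ref − 20·log₁₀(r/r_ref), then add intensities.
exhaust stack: 85 − 20·log₁₀(17.0/4.6) = 85 − 11.35 = 73.65 dB.
compressor: 97 − 20·log₁₀(15.9/2.9) = 97 − 14.78 = 82.22 dB.
server rack: 77 − 20·log₁₀(6.2/1.6) = 77 − 11.77 = 65.23 dB.
Σ 10^(L/10) = 1.932e+08 → L_total = 10·log₁₀(1.932e+08) = 82.86 dB.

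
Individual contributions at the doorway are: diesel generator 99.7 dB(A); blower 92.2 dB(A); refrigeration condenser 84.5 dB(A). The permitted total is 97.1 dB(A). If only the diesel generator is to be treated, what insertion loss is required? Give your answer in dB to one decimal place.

4.7 dB

Everything except the diesel generator sums to 10^(92.2/10) + 10^(84.5/10) = 1.941e+09 in linear terms, 92.88 dB(A).
To meet 97.1 dB(A) overall, the treated diesel generator may contribute at most 10^(97.1/10) − 1.941e+09 = 3.187e+09, i.e. 95.03 dB(A).
Required insertion loss = 99.7 − 95.03 = 4.67 dB.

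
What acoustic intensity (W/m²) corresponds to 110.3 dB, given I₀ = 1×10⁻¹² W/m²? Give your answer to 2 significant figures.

L = 10·log₁₀(I/I₀) ⇒ I = I₀·10^(L/10) = 10⁻¹² × 10^11.03.

0.11 W/m²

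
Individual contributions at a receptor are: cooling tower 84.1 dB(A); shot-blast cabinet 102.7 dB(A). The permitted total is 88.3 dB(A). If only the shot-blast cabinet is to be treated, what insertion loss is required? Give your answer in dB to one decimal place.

The untreated sources together contribute 10^(84.1/10) = 2.570e+08, i.e. 84.10 dB(A).
The limit corresponds to 10^(88.3/10) = 6.761e+08; subtracting the fixed part leaves 4.190e+08 for the shot-blast cabinet, i.e. 86.22 dB(A).
Required insertion loss = 102.7 − 86.22 = 16.48 dB.

16.5 dB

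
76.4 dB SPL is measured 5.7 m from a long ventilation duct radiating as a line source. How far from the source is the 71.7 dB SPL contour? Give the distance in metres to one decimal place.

Line-source spreading drops the level by 10·log₁₀(r₂/r₁); inverting, r₂/r₁ = 10^(ΔL/10).
r₂ = 5.7·10^((76.4−71.7)/10) = 5.7·10^(4.7/10) = 16.82 m.

16.8 m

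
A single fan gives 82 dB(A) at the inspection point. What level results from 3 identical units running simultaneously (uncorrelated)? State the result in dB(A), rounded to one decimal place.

86.8 dB(A)

L_total = L₁ + 10·log₁₀ N for N identical incoherent sources.
L_total = 82 + 10·log₁₀(3) = 82 + 4.771 = 86.77 dB(A).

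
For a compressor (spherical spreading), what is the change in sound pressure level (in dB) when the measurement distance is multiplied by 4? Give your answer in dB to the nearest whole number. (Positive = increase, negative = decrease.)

-12 dB

Point-source spreading: ΔL = −20·log₁₀(r₂/r₁).
ΔL = −20·log₁₀(4) = -12.04 dB.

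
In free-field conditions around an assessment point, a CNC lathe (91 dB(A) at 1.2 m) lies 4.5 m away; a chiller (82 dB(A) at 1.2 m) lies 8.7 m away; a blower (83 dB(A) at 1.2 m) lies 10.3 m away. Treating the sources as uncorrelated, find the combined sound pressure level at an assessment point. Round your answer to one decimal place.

Propagate each source to the receiver with L = L_ref − 20·log₁₀(r/r_ref), then add intensities.
CNC lathe: 91 − 20·log₁₀(4.5/1.2) = 91 − 11.48 = 79.52 dB(A).
chiller: 82 − 20·log₁₀(8.7/1.2) = 82 − 17.21 = 64.79 dB(A).
blower: 83 − 20·log₁₀(10.3/1.2) = 83 − 18.67 = 64.33 dB(A).
Σ 10^(L/10) = 9.525e+07 → L_total = 10·log₁₀(9.525e+07) = 79.79 dB(A).

79.8 dB(A)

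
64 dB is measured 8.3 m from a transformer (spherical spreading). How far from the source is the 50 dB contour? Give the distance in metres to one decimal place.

Point-source spreading drops the level by 20·log₁₀(r₂/r₁); inverting, r₂/r₁ = 10^(ΔL/20).
r₂ = 8.3·10^((64−50)/20) = 8.3·10^(14.0/20) = 41.60 m.

41.6 m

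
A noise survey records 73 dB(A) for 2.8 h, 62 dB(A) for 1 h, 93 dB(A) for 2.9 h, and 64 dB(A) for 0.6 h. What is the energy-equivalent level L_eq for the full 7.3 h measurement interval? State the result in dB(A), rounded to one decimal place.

89.0 dB(A)

The energy average is taken in the linear domain: L_eq = 10·log₁₀[(Σ tᵢ·10^(Lᵢ/10))/T], T = 7.3 h.
Σ tᵢ·10^(Lᵢ/10) = 2.8·10^(73/10) + 1·10^(62/10) + 2.9·10^(93/10) + 0.6·10^(64/10) = 5.845e+09.
L_eq = 10·log₁₀(5.845e+09/7.3) = 89.03 dB(A).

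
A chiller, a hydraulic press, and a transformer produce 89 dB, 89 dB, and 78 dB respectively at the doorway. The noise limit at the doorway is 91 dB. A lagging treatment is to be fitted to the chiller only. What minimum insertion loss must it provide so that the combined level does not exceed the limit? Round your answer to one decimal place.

3.0 dB

Fixed contribution from the other sources: Σ 10^(L/10) = 10^(89/10) + 10^(78/10) = 8.574e+08 (89.33 dB).
The limit corresponds to 10^(91/10) = 1.259e+09; subtracting the fixed part leaves 4.015e+08 for the chiller, i.e. 86.04 dB.
Required insertion loss = 89 − 86.04 = 2.96 dB.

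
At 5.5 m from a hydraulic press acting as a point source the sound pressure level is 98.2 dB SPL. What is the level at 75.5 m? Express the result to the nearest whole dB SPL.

75 dB SPL

Point-source attenuation: ΔL = 20·log₁₀(r₂/r₁) = 20·log₁₀(75.5/5.5) = 22.752 dB.
L₂ = 98.2 − 20·log₁₀(75.5/5.5) = 98.2 − 22.752 = 75.45 dB SPL.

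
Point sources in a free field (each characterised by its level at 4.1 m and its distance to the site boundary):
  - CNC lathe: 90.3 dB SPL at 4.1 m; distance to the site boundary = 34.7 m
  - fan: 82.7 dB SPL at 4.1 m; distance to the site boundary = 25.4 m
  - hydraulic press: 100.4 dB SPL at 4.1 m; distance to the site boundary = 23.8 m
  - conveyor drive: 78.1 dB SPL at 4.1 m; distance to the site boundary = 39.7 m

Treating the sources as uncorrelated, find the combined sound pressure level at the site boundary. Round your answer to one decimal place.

85.4 dB SPL

Apply inverse-square spreading to bring every level to the receiver, then sum 10^(L/10).
CNC lathe: 90.3 − 20·log₁₀(34.7/4.1) = 90.3 − 18.55 = 71.75 dB SPL.
fan: 82.7 − 20·log₁₀(25.4/4.1) = 82.7 − 15.84 = 66.86 dB SPL.
hydraulic press: 100.4 − 20·log₁₀(23.8/4.1) = 100.4 − 15.28 = 85.12 dB SPL.
conveyor drive: 78.1 − 20·log₁₀(39.7/4.1) = 78.1 − 19.72 = 58.38 dB SPL.
Σ 10^(L/10) = 3.459e+08 → L_total = 10·log₁₀(3.459e+08) = 85.39 dB SPL.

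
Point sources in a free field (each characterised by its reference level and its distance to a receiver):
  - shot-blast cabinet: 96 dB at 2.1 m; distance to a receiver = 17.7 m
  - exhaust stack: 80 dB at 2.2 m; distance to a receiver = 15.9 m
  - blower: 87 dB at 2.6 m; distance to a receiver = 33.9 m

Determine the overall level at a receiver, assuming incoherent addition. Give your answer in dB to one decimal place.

Apply inverse-square spreading to bring every level to the receiver, then sum 10^(L/10).
shot-blast cabinet: 96 − 20·log₁₀(17.7/2.1) = 96 − 18.52 = 77.48 dB.
exhaust stack: 80 − 20·log₁₀(15.9/2.2) = 80 − 17.18 = 62.82 dB.
blower: 87 − 20·log₁₀(33.9/2.6) = 87 − 22.30 = 64.70 dB.
Σ 10^(L/10) = 6.090e+07 → L_total = 10·log₁₀(6.090e+07) = 77.85 dB.

77.8 dB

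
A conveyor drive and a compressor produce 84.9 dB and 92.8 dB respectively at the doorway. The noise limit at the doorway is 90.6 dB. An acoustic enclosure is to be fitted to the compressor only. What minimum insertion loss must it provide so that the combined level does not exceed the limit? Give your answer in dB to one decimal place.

3.6 dB

The untreated sources together contribute 10^(84.9/10) = 3.090e+08, i.e. 84.90 dB.
To meet 90.6 dB overall, the treated compressor may contribute at most 10^(90.6/10) − 3.090e+08 = 8.391e+08, i.e. 89.24 dB.
So the compressor must be reduced from 92.8 to 89.24 dB: IL = 3.56 dB.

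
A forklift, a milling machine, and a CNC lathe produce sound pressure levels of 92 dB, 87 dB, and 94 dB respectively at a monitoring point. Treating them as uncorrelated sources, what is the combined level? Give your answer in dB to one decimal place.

Incoherent sources combine by intensity addition: L_total = 10·log₁₀(Σ 10^(L_i/10)).
Σ 10^(L/10) = 10^(92/10) + 10^(87/10) + 10^(94/10) = 4.598e+09.
L_total = 10·log₁₀(4.598e+09) = 96.63 dB.

96.6 dB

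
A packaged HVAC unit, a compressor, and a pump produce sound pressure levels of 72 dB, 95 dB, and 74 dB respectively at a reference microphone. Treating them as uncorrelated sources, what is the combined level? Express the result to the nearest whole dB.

For uncorrelated sources the intensities add, so convert each level to linear form, sum, and take 10·log₁₀ of the total.
Σ 10^(L/10) = 10^(72/10) + 10^(95/10) + 10^(74/10) = 3.203e+09.
L_total = 10·log₁₀(3.203e+09) = 95.06 dB.

95 dB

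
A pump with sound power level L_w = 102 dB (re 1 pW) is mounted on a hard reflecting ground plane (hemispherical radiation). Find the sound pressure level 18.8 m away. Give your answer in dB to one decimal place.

Free-field hemispherical radiation: L_p = L_w − 10·log₁₀(2π·r²), r = 18.8 m.
2π·r² = 2221 m², 10·log₁₀ of that is 33.465 dB.
L_p = 102 − 33.465 = 68.54 dB.

68.5 dB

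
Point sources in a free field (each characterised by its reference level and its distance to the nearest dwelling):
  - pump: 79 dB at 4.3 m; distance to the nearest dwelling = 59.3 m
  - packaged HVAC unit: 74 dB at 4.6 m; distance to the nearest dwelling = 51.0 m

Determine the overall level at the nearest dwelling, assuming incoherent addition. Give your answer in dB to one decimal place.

First find each source's level at the receiver (point-source: −20·log₁₀(r/r_ref)), then combine on an intensity basis.
pump: 79 − 20·log₁₀(59.3/4.3) = 79 − 22.79 = 56.21 dB.
packaged HVAC unit: 74 − 20·log₁₀(51.0/4.6) = 74 − 20.90 = 53.10 dB.
Σ 10^(L/10) = 6.220e+05 → L_total = 10·log₁₀(6.220e+05) = 57.94 dB.

57.9 dB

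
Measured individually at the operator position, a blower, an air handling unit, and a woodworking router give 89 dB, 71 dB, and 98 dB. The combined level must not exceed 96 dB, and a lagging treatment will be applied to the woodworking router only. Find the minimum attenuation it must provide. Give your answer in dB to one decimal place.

3.0 dB

Fixed contribution from the other sources: Σ 10^(L/10) = 10^(89/10) + 10^(71/10) = 8.069e+08 (89.07 dB).
To meet 96 dB overall, the treated woodworking router may contribute at most 10^(96/10) − 8.069e+08 = 3.174e+09, i.e. 95.02 dB.
Required insertion loss = 98 − 95.02 = 2.98 dB.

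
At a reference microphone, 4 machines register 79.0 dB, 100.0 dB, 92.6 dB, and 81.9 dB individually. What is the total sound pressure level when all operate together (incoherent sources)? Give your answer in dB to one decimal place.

Incoherent sources combine by intensity addition: L_total = 10·log₁₀(Σ 10^(L_i/10)).
Σ 10^(L/10) = 10^(79.0/10) + 10^(100.0/10) + 10^(92.6/10) + 10^(81.9/10) = 1.205e+10.
L_total = 10·log₁₀(1.205e+10) = 100.81 dB.

100.8 dB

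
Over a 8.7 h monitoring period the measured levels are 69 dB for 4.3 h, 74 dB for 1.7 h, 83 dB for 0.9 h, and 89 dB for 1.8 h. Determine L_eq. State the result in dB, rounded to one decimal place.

L_eq = 10·log₁₀[(1/T)·Σ tᵢ·10^(Lᵢ/10)] with T = 8.7 h.
Σ tᵢ·10^(Lᵢ/10) = 4.3·10^(69/10) + 1.7·10^(74/10) + 0.9·10^(83/10) + 1.8·10^(89/10) = 1.686e+09.
L_eq = 10·log₁₀(1.686e+09/8.7) = 82.87 dB.

82.9 dB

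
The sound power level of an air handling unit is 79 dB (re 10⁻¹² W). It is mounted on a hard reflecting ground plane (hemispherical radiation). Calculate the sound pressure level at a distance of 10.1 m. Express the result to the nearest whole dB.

51 dB

L_p = L_w − 10·log₁₀(2π·r²) with r = 10.1 m.
2π·r² = 640.9 m², 10·log₁₀ of that is 28.068 dB.
L_p = 79 − 28.068 = 50.93 dB.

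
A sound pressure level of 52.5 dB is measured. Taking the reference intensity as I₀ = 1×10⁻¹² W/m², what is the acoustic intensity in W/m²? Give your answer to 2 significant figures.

1.8e-07 W/m²

L = 10·log₁₀(I/I₀) ⇒ I = I₀·10^(L/10) = 10⁻¹² × 10^5.25.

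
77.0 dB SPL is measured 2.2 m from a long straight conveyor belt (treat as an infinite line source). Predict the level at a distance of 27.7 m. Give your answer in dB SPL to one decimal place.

For a line source, L₂ = L₁ − 10·log₁₀(r₂/r₁).
L₂ = 77.0 − 10·log₁₀(27.7/2.2) = 77.0 − 11.001 = 66.00 dB SPL.

66.0 dB SPL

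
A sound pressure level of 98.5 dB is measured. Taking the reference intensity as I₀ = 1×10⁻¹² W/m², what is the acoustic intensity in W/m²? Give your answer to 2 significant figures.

I = I₀·10^(L/10) = 10⁻¹² × 10^(98.5/10) = 10^(-2.150).

0.0071 W/m²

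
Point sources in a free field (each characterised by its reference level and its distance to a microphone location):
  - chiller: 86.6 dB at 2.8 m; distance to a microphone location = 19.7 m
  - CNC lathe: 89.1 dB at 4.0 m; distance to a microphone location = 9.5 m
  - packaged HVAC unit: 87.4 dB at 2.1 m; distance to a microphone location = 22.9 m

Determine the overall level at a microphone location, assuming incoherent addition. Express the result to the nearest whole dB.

Apply inverse-square spreading to bring every level to the receiver, then sum 10^(L/10).
chiller: 86.6 − 20·log₁₀(19.7/2.8) = 86.6 − 16.95 = 69.65 dB.
CNC lathe: 89.1 − 20·log₁₀(9.5/4.0) = 89.1 − 7.51 = 81.59 dB.
packaged HVAC unit: 87.4 − 20·log₁₀(22.9/2.1) = 87.4 − 20.75 = 66.65 dB.
Σ 10^(L/10) = 1.580e+08 → L_total = 10·log₁₀(1.580e+08) = 81.99 dB.

82 dB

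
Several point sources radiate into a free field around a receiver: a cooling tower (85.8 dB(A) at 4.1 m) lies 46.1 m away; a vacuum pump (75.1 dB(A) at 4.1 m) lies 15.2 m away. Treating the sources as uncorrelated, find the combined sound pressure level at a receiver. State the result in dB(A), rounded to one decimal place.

67.3 dB(A)

First find each source's level at the receiver (point-source: −20·log₁₀(r/r_ref)), then combine on an intensity basis.
cooling tower: 85.8 − 20·log₁₀(46.1/4.1) = 85.8 − 21.02 = 64.78 dB(A).
vacuum pump: 75.1 − 20·log₁₀(15.2/4.1) = 75.1 − 11.38 = 63.72 dB(A).
Σ 10^(L/10) = 5.362e+06 → L_total = 10·log₁₀(5.362e+06) = 67.29 dB(A).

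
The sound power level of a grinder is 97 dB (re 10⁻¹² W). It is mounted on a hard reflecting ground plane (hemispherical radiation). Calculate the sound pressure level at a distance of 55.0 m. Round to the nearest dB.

54 dB

L_p = L_w − 10·log₁₀(2π·r²) with r = 55.0 m.
2π·r² = 1.901e+04 m², 10·log₁₀ of that is 42.789 dB.
L_p = 97 − 42.789 = 54.21 dB.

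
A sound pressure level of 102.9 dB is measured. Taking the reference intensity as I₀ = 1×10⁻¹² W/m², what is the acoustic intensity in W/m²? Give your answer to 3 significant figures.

0.0195 W/m²

I = I₀·10^(L/10) = 10⁻¹² × 10^(102.9/10) = 10^(-1.710).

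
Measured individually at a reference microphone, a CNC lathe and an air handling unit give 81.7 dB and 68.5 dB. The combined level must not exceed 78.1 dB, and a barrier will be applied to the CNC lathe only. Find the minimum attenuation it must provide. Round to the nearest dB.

4 dB

Everything except the CNC lathe sums to 10^(68.5/10) = 7.079e+06 in linear terms, 68.50 dB.
To meet 78.1 dB overall, the treated CNC lathe may contribute at most 10^(78.1/10) − 7.079e+06 = 5.749e+07, i.e. 77.60 dB.
So the CNC lathe must be reduced from 81.7 to 77.60 dB: IL = 4.10 dB.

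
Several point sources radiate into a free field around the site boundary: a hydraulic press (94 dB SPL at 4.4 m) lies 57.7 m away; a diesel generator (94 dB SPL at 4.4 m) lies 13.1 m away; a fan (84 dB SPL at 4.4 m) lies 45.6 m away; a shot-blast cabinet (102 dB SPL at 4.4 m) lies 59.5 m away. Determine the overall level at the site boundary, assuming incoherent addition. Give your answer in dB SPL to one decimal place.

First find each source's level at the receiver (point-source: −20·log₁₀(r/r_ref)), then combine on an intensity basis.
hydraulic press: 94 − 20·log₁₀(57.7/4.4) = 94 − 22.35 = 71.65 dB SPL.
diesel generator: 94 − 20·log₁₀(13.1/4.4) = 94 − 9.48 = 84.52 dB SPL.
fan: 84 − 20·log₁₀(45.6/4.4) = 84 − 20.31 = 63.69 dB SPL.
shot-blast cabinet: 102 − 20·log₁₀(59.5/4.4) = 102 − 22.62 = 79.38 dB SPL.
Σ 10^(L/10) = 3.870e+08 → L_total = 10·log₁₀(3.870e+08) = 85.88 dB SPL.

85.9 dB SPL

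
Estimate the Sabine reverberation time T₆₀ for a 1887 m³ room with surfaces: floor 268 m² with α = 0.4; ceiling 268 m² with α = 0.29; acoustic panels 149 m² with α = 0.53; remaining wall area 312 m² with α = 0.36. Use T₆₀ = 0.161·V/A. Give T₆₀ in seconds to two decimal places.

0.81 s

Summing Sᵢαᵢ: 268·0.4 + 268·0.29 + 149·0.53 + 312·0.36 = 376.21 m².
T₆₀ = 0.161·V/A = 0.161·1887/376.21 = 0.808 s.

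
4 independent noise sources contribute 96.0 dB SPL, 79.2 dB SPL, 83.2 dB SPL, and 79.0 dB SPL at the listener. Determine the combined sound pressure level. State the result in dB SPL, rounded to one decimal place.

For uncorrelated sources the intensities add, so convert each level to linear form, sum, and take 10·log₁₀ of the total.
Σ 10^(L/10) = 10^(96.0/10) + 10^(79.2/10) + 10^(83.2/10) + 10^(79.0/10) = 4.353e+09.
L_total = 10·log₁₀(4.353e+09) = 96.39 dB SPL.

96.4 dB SPL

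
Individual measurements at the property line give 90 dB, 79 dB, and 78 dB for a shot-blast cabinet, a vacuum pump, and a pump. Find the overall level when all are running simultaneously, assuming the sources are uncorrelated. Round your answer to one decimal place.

For uncorrelated sources the intensities add, so convert each level to linear form, sum, and take 10·log₁₀ of the total.
Σ 10^(L/10) = 10^(90/10) + 10^(79/10) + 10^(78/10) = 1.143e+09.
L_total = 10·log₁₀(1.143e+09) = 90.58 dB.

90.6 dB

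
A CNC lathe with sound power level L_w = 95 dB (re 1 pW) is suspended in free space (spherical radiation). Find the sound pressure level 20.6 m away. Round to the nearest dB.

58 dB

L_p = L_w − 10·log₁₀(4π·r²) with r = 20.6 m.
4π·r² = 5333 m², 10·log₁₀ of that is 37.269 dB.
L_p = 95 − 37.269 = 57.73 dB.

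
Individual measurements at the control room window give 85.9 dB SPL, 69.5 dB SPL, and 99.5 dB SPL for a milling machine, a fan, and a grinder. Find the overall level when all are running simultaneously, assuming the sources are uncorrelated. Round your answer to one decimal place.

99.7 dB SPL

For uncorrelated sources the intensities add, so convert each level to linear form, sum, and take 10·log₁₀ of the total.
Σ 10^(L/10) = 10^(85.9/10) + 10^(69.5/10) + 10^(99.5/10) = 9.310e+09.
L_total = 10·log₁₀(9.310e+09) = 99.69 dB SPL.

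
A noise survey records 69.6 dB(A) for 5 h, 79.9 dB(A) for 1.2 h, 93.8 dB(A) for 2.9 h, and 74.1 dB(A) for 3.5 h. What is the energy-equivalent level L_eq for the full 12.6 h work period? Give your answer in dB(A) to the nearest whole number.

88 dB(A)

The energy average is taken in the linear domain: L_eq = 10·log₁₀[(Σ tᵢ·10^(Lᵢ/10))/T], T = 12.6 h.
Σ tᵢ·10^(Lᵢ/10) = 5·10^(69.6/10) + 1.2·10^(79.9/10) + 2.9·10^(93.8/10) + 3.5·10^(74.1/10) = 7.209e+09.
L_eq = 10·log₁₀(7.209e+09/12.6) = 87.58 dB(A).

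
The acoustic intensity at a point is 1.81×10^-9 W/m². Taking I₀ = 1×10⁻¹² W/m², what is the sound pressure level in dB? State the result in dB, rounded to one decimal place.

32.6 dB

Dividing by I₀ shifts the exponent by 12: I/I₀ = 1.81×10^3.
L = 10·(0.2577 + 3) = 32.58 dB.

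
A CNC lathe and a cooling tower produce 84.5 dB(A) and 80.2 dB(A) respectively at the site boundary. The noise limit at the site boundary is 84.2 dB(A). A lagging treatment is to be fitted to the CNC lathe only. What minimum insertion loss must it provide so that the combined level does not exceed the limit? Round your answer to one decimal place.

Fixed contribution from the other source: Σ 10^(L/10) = 10^(80.2/10) = 1.047e+08 (80.20 dB(A)).
The limit corresponds to 10^(84.2/10) = 2.630e+08; subtracting the fixed part leaves 1.583e+08 for the CNC lathe, i.e. 82.00 dB(A).
So the CNC lathe must be reduced from 84.5 to 82.00 dB(A): IL = 2.50 dB.

2.5 dB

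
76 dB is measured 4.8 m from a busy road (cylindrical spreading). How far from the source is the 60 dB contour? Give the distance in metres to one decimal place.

191.1 m

The 16.0 dB drop corresponds to a distance ratio of 10^(16.0/10) for a line source.
r₂ = 4.8·10^((76−60)/10) = 4.8·10^(16.0/10) = 191.09 m.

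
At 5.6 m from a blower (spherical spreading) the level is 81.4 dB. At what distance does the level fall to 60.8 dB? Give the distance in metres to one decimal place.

The 20.6 dB drop corresponds to a distance ratio of 10^(20.6/20) for a point source.
r₂ = 5.6·10^((81.4−60.8)/20) = 5.6·10^(20.6/20) = 60.01 m.

60.0 m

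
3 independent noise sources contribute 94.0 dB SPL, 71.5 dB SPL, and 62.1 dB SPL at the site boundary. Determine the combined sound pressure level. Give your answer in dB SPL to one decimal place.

Incoherent sources combine by intensity addition: L_total = 10·log₁₀(Σ 10^(L_i/10)).
Σ 10^(L/10) = 10^(94.0/10) + 10^(71.5/10) + 10^(62.1/10) = 2.528e+09.
L_total = 10·log₁₀(2.528e+09) = 94.03 dB SPL.

94.0 dB SPL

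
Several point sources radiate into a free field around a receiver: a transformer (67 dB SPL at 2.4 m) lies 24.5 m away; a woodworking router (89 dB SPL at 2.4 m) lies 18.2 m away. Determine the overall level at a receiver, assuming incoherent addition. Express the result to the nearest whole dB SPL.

71 dB SPL

Propagate each source to the receiver with L = L_ref − 20·log₁₀(r/r_ref), then add intensities.
transformer: 67 − 20·log₁₀(24.5/2.4) = 67 − 20.18 = 46.82 dB SPL.
woodworking router: 89 − 20·log₁₀(18.2/2.4) = 89 − 17.60 = 71.40 dB SPL.
Σ 10^(L/10) = 1.386e+07 → L_total = 10·log₁₀(1.386e+07) = 71.42 dB SPL.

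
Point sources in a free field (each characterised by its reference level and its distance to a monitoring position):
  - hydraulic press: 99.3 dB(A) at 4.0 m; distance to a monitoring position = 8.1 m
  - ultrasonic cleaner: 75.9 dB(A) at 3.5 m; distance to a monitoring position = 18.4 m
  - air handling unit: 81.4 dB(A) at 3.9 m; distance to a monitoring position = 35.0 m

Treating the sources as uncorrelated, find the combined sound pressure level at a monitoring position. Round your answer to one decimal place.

First find each source's level at the receiver (point-source: −20·log₁₀(r/r_ref)), then combine on an intensity basis.
hydraulic press: 99.3 − 20·log₁₀(8.1/4.0) = 99.3 − 6.13 = 93.17 dB(A).
ultrasonic cleaner: 75.9 − 20·log₁₀(18.4/3.5) = 75.9 − 14.41 = 61.49 dB(A).
air handling unit: 81.4 − 20·log₁₀(35.0/3.9) = 81.4 − 19.06 = 62.34 dB(A).
Σ 10^(L/10) = 2.079e+09 → L_total = 10·log₁₀(2.079e+09) = 93.18 dB(A).

93.2 dB(A)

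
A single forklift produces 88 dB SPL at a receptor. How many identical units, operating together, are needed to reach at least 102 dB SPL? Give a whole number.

N identical sources give L₁ + 10·log₁₀ N, so require 10·log₁₀ N ≥ 102 − 88 = 14.0 dB.
N ≥ 10^(14.0/10) = 25.119, so N = 26.

26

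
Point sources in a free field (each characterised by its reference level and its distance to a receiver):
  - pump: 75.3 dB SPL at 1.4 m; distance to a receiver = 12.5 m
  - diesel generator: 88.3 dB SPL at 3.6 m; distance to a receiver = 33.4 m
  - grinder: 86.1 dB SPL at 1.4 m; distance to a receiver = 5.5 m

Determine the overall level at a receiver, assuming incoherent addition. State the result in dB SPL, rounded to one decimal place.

First find each source's level at the receiver (point-source: −20·log₁₀(r/r_ref)), then combine on an intensity basis.
pump: 75.3 − 20·log₁₀(12.5/1.4) = 75.3 − 19.02 = 56.28 dB SPL.
diesel generator: 88.3 − 20·log₁₀(33.4/3.6) = 88.3 − 19.35 = 68.95 dB SPL.
grinder: 86.1 − 20·log₁₀(5.5/1.4) = 86.1 − 11.88 = 74.22 dB SPL.
Σ 10^(L/10) = 3.467e+07 → L_total = 10·log₁₀(3.467e+07) = 75.40 dB SPL.

75.4 dB SPL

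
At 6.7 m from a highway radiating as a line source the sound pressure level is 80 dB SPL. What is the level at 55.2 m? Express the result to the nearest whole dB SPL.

Cylindrical spreading from a line source gives a 10·log₁₀(r₂/r₁) drop.
L₂ = 80 − 10·log₁₀(55.2/6.7) = 80 − 9.159 = 70.84 dB SPL.

71 dB SPL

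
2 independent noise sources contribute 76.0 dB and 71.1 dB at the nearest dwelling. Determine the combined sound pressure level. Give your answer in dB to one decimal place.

For uncorrelated sources the intensities add, so convert each level to linear form, sum, and take 10·log₁₀ of the total.
Σ 10^(L/10) = 10^(76.0/10) + 10^(71.1/10) = 5.269e+07.
L_total = 10·log₁₀(5.269e+07) = 77.22 dB.

77.2 dB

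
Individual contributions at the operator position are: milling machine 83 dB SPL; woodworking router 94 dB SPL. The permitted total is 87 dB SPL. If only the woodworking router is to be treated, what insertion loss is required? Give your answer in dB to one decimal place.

Everything except the woodworking router sums to 10^(83/10) = 1.995e+08 in linear terms, 83.00 dB SPL.
The limit corresponds to 10^(87/10) = 5.012e+08; subtracting the fixed part leaves 3.017e+08 for the woodworking router, i.e. 84.80 dB SPL.
Required insertion loss = 94 − 84.80 = 9.20 dB.

9.2 dB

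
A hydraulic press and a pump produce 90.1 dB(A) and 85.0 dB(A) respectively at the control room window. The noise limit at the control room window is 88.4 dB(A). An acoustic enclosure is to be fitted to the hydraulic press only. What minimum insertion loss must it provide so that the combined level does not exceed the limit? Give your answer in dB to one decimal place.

Fixed contribution from the other source: Σ 10^(L/10) = 10^(85.0/10) = 3.162e+08 (85.00 dB(A)).
To meet 88.4 dB(A) overall, the treated hydraulic press may contribute at most 10^(88.4/10) − 3.162e+08 = 3.756e+08, i.e. 85.75 dB(A).
So the hydraulic press must be reduced from 90.1 to 85.75 dB(A): IL = 4.35 dB.

4.4 dB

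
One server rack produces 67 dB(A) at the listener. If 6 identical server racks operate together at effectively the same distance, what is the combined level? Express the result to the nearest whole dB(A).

N identical incoherent sources raise the level by 10·log₁₀ N.
L_total = 67 + 10·log₁₀(6) = 67 + 7.782 = 74.78 dB(A).

75 dB(A)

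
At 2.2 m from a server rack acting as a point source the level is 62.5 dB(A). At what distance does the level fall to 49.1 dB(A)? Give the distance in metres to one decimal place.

Point-source spreading drops the level by 20·log₁₀(r₂/r₁); inverting, r₂/r₁ = 10^(ΔL/20).
r₂ = 2.2·10^((62.5−49.1)/20) = 2.2·10^(13.4/20) = 10.29 m.

10.3 m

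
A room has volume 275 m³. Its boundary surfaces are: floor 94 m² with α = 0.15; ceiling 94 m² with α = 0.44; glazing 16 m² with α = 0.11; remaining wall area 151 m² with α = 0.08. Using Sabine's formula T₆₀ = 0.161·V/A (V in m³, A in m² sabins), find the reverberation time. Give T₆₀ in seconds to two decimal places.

0.64 s

A = Σ Sᵢαᵢ = 94·0.15 + 94·0.44 + 16·0.11 + 151·0.08 = 69.30 m².
T₆₀ = 0.161·V/A = 0.161·275/69.30 = 0.639 s.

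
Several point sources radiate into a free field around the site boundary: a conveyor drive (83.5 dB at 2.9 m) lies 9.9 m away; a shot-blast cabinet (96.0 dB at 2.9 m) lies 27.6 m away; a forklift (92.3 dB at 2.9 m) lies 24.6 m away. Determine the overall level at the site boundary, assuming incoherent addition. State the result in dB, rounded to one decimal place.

Propagate each source to the receiver with L = L_ref − 20·log₁₀(r/r_ref), then add intensities.
conveyor drive: 83.5 − 20·log₁₀(9.9/2.9) = 83.5 − 10.66 = 72.84 dB.
shot-blast cabinet: 96.0 − 20·log₁₀(27.6/2.9) = 96.0 − 19.57 = 76.43 dB.
forklift: 92.3 − 20·log₁₀(24.6/2.9) = 92.3 − 18.57 = 73.73 dB.
Σ 10^(L/10) = 8.676e+07 → L_total = 10·log₁₀(8.676e+07) = 79.38 dB.

79.4 dB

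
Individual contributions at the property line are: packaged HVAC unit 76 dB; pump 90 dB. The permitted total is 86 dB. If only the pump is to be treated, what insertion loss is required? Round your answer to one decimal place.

4.5 dB

The untreated sources together contribute 10^(76/10) = 3.981e+07, i.e. 76.00 dB.
The limit corresponds to 10^(86/10) = 3.981e+08; subtracting the fixed part leaves 3.583e+08 for the pump, i.e. 85.54 dB.
Required insertion loss = 90 − 85.54 = 4.46 dB.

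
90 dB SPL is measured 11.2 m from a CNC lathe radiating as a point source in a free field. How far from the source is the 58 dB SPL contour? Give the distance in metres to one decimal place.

The 32.0 dB drop corresponds to a distance ratio of 10^(32.0/20) for a point source.
r₂ = 11.2·10^((90−58)/20) = 11.2·10^(32.0/20) = 445.88 m.

445.9 m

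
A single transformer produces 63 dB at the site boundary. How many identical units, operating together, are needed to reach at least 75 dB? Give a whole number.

16

The shortfall is 75 − 63 = 12.0 dB, and N units add 10·log₁₀ N, so need 10·log₁₀ N ≥ 12.0.
N ≥ 10^(12.0/10) = 15.849, so N = 16.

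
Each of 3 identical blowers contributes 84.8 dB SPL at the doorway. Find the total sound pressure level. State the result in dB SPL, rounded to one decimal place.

N identical incoherent sources raise the level by 10·log₁₀ N.
L_total = 84.8 + 10·log₁₀(3) = 84.8 + 4.771 = 89.57 dB SPL.

89.6 dB SPL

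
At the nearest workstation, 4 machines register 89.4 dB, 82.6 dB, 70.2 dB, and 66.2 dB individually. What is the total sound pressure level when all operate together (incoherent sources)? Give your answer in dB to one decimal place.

For uncorrelated sources the intensities add, so convert each level to linear form, sum, and take 10·log₁₀ of the total.
Σ 10^(L/10) = 10^(89.4/10) + 10^(82.6/10) + 10^(70.2/10) + 10^(66.2/10) = 1.068e+09.
L_total = 10·log₁₀(1.068e+09) = 90.28 dB.

90.3 dB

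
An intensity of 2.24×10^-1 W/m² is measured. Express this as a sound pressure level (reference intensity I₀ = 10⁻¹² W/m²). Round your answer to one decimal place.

113.5 dB

Dividing by I₀ shifts the exponent by 12: I/I₀ = 2.24×10^11.
L = 10·(0.3502 + 11) = 113.50 dB.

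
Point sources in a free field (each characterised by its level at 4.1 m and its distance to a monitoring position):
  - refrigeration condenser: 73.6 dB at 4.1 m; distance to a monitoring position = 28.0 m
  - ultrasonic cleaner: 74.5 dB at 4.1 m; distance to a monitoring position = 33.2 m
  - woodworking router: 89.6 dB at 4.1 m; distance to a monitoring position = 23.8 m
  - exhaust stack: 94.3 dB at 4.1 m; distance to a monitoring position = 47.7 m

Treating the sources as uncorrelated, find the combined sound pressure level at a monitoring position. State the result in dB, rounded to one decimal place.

Propagate each source to the receiver with L = L_ref − 20·log₁₀(r/r_ref), then add intensities.
refrigeration condenser: 73.6 − 20·log₁₀(28.0/4.1) = 73.6 − 16.69 = 56.91 dB.
ultrasonic cleaner: 74.5 − 20·log₁₀(33.2/4.1) = 74.5 − 18.17 = 56.33 dB.
woodworking router: 89.6 − 20·log₁₀(23.8/4.1) = 89.6 − 15.28 = 74.32 dB.
exhaust stack: 94.3 − 20·log₁₀(47.7/4.1) = 94.3 − 21.31 = 72.99 dB.
Σ 10^(L/10) = 4.787e+07 → L_total = 10·log₁₀(4.787e+07) = 76.80 dB.

76.8 dB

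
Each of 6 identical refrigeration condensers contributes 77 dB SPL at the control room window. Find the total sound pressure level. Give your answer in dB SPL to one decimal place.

With 6 equal, uncorrelated contributions the intensity is 6× that of one unit, giving a rise of 10·log₁₀ 6.
L_total = 77 + 10·log₁₀(6) = 77 + 7.782 = 84.78 dB SPL.

84.8 dB SPL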